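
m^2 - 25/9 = (m - 5/3)*(m + 5/3)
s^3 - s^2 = s^2*(s - 1)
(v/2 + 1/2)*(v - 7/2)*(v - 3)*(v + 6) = v^4/2 + v^3/4 - 29*v^2/2 + 69*v/4 + 63/2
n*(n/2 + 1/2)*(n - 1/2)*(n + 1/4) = n^4/2 + 3*n^3/8 - 3*n^2/16 - n/16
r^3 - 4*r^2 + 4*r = r*(r - 2)^2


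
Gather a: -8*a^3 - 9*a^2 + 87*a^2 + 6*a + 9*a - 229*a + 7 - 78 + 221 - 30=-8*a^3 + 78*a^2 - 214*a + 120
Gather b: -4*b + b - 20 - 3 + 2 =-3*b - 21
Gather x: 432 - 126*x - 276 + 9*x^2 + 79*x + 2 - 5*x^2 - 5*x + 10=4*x^2 - 52*x + 168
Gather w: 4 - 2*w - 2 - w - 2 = -3*w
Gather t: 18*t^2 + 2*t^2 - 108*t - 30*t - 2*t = 20*t^2 - 140*t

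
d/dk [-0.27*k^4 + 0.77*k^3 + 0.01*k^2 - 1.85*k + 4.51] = -1.08*k^3 + 2.31*k^2 + 0.02*k - 1.85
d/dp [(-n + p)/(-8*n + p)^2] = (6*n + p)/(8*n - p)^3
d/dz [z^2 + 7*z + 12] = 2*z + 7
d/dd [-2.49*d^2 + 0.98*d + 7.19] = 0.98 - 4.98*d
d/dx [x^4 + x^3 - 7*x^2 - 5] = x*(4*x^2 + 3*x - 14)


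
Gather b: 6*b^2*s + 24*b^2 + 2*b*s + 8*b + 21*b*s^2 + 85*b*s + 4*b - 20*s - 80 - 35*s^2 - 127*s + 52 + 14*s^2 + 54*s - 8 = b^2*(6*s + 24) + b*(21*s^2 + 87*s + 12) - 21*s^2 - 93*s - 36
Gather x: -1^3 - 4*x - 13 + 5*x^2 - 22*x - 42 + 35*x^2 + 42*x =40*x^2 + 16*x - 56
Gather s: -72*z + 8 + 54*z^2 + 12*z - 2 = 54*z^2 - 60*z + 6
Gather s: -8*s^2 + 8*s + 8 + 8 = -8*s^2 + 8*s + 16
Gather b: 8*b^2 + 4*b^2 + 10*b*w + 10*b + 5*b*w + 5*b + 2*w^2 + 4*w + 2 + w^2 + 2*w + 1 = 12*b^2 + b*(15*w + 15) + 3*w^2 + 6*w + 3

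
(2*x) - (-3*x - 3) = 5*x + 3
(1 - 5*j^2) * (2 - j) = 5*j^3 - 10*j^2 - j + 2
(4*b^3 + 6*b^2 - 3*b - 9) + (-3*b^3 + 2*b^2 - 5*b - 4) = b^3 + 8*b^2 - 8*b - 13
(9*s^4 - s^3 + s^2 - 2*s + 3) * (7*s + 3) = 63*s^5 + 20*s^4 + 4*s^3 - 11*s^2 + 15*s + 9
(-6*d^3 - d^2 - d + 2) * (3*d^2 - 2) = -18*d^5 - 3*d^4 + 9*d^3 + 8*d^2 + 2*d - 4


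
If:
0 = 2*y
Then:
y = 0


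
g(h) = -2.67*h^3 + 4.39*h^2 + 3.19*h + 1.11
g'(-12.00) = -1255.61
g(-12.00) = 5208.75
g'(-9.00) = -724.64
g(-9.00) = 2274.42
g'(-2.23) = -56.22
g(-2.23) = 45.44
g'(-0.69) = -6.68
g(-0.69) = 1.88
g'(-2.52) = -69.80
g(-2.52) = 63.68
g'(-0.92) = -11.67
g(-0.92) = 3.97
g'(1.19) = 2.30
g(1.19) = 6.62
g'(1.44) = -0.78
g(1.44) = 6.83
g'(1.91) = -9.26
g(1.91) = 4.61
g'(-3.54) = -128.27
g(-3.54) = 163.28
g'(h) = -8.01*h^2 + 8.78*h + 3.19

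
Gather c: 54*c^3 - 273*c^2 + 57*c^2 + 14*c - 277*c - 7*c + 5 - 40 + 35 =54*c^3 - 216*c^2 - 270*c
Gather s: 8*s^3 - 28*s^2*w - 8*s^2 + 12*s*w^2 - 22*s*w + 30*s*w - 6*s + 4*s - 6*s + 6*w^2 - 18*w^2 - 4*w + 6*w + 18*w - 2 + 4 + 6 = 8*s^3 + s^2*(-28*w - 8) + s*(12*w^2 + 8*w - 8) - 12*w^2 + 20*w + 8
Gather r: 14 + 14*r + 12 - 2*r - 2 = 12*r + 24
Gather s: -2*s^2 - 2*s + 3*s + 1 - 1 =-2*s^2 + s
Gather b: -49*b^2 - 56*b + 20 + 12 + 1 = -49*b^2 - 56*b + 33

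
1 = 1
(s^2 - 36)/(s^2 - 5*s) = (s^2 - 36)/(s*(s - 5))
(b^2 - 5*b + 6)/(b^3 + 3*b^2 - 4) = (b^2 - 5*b + 6)/(b^3 + 3*b^2 - 4)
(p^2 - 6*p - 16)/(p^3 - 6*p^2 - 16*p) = 1/p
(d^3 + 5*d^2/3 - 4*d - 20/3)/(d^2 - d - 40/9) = 3*(d^2 - 4)/(3*d - 8)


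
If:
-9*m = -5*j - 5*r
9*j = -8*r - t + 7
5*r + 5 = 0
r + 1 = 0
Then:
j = 5/3 - t/9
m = 10/27 - 5*t/81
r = -1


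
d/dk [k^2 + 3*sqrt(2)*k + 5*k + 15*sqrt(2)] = 2*k + 3*sqrt(2) + 5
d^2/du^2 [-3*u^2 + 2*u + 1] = -6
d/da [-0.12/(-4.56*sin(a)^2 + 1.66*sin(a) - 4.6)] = (0.1992 - 1.0944*sin(a))*cos(a)/(4.56*sin(a)^2 - 1.66*sin(a) + 4.6)^2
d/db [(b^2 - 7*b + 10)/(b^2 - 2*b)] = 5/b^2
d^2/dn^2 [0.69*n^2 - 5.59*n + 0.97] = 1.38000000000000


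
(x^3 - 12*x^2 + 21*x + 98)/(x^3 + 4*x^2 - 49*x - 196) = (x^2 - 5*x - 14)/(x^2 + 11*x + 28)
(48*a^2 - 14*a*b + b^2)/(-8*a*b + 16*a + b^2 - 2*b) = (-6*a + b)/(b - 2)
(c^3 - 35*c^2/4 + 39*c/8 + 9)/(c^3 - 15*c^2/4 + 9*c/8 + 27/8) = (c - 8)/(c - 3)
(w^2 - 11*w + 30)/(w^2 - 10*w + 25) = (w - 6)/(w - 5)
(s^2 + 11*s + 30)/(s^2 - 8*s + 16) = (s^2 + 11*s + 30)/(s^2 - 8*s + 16)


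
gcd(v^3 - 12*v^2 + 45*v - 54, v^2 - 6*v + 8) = 1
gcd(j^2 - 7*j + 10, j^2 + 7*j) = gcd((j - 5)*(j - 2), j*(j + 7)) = 1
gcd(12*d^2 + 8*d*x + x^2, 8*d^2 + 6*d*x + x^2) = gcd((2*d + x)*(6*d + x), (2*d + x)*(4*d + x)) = 2*d + x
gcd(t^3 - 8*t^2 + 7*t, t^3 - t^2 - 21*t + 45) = 1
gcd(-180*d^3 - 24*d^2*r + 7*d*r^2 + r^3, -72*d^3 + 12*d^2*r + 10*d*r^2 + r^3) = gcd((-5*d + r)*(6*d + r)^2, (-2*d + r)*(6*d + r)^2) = 36*d^2 + 12*d*r + r^2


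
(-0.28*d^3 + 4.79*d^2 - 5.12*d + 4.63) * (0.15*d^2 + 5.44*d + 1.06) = -0.042*d^5 - 0.8047*d^4 + 24.9928*d^3 - 22.0809*d^2 + 19.76*d + 4.9078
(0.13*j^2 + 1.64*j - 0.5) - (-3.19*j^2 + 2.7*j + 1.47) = 3.32*j^2 - 1.06*j - 1.97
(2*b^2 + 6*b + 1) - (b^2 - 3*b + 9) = b^2 + 9*b - 8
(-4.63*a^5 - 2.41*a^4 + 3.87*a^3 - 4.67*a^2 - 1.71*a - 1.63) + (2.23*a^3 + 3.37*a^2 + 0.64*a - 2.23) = -4.63*a^5 - 2.41*a^4 + 6.1*a^3 - 1.3*a^2 - 1.07*a - 3.86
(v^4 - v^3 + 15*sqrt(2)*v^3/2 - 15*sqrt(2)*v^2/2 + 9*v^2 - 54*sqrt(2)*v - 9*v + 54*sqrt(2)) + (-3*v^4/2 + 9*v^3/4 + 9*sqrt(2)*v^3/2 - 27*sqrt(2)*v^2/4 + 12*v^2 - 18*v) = -v^4/2 + 5*v^3/4 + 12*sqrt(2)*v^3 - 57*sqrt(2)*v^2/4 + 21*v^2 - 54*sqrt(2)*v - 27*v + 54*sqrt(2)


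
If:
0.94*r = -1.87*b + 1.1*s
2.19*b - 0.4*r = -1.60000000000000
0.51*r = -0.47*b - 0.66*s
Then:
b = -0.57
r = 0.85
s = -0.25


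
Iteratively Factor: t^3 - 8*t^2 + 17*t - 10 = (t - 1)*(t^2 - 7*t + 10) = (t - 2)*(t - 1)*(t - 5)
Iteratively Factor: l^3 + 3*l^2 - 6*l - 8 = (l - 2)*(l^2 + 5*l + 4) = (l - 2)*(l + 4)*(l + 1)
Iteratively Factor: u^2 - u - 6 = (u - 3)*(u + 2)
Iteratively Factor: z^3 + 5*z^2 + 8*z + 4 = (z + 2)*(z^2 + 3*z + 2) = (z + 1)*(z + 2)*(z + 2)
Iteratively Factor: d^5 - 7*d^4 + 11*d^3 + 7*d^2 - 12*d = (d + 1)*(d^4 - 8*d^3 + 19*d^2 - 12*d) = d*(d + 1)*(d^3 - 8*d^2 + 19*d - 12) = d*(d - 3)*(d + 1)*(d^2 - 5*d + 4) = d*(d - 3)*(d - 1)*(d + 1)*(d - 4)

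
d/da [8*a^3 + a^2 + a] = 24*a^2 + 2*a + 1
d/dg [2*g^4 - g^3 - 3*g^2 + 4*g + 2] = 8*g^3 - 3*g^2 - 6*g + 4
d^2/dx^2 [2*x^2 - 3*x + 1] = 4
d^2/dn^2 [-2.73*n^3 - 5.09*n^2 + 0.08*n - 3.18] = -16.38*n - 10.18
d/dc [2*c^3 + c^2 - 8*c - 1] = 6*c^2 + 2*c - 8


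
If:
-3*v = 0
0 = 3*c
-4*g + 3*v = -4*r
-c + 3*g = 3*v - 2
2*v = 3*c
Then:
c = 0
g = -2/3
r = -2/3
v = 0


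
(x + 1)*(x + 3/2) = x^2 + 5*x/2 + 3/2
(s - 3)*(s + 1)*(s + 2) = s^3 - 7*s - 6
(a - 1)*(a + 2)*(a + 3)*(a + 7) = a^4 + 11*a^3 + 29*a^2 + a - 42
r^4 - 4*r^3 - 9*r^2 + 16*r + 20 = (r - 5)*(r - 2)*(r + 1)*(r + 2)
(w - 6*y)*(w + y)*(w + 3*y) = w^3 - 2*w^2*y - 21*w*y^2 - 18*y^3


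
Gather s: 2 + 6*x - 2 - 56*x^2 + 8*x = -56*x^2 + 14*x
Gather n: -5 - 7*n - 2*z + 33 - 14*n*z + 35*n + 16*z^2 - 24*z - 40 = n*(28 - 14*z) + 16*z^2 - 26*z - 12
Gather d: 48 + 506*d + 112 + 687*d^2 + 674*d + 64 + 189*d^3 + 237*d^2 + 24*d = 189*d^3 + 924*d^2 + 1204*d + 224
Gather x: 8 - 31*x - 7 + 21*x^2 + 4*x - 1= 21*x^2 - 27*x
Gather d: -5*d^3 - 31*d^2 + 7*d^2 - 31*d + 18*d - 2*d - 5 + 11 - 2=-5*d^3 - 24*d^2 - 15*d + 4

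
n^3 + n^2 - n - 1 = (n - 1)*(n + 1)^2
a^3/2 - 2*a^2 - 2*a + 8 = (a/2 + 1)*(a - 4)*(a - 2)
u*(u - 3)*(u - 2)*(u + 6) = u^4 + u^3 - 24*u^2 + 36*u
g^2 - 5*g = g*(g - 5)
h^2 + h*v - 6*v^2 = (h - 2*v)*(h + 3*v)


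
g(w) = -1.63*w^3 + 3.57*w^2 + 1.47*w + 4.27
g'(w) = -4.89*w^2 + 7.14*w + 1.47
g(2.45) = 5.33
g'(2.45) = -10.39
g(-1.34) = 12.63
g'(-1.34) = -16.88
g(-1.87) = 24.66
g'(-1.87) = -28.98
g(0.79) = 6.86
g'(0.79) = 4.06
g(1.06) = 7.90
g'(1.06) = 3.54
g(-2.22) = 36.43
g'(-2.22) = -38.48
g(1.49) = 8.99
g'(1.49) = 1.25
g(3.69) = -23.59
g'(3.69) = -38.77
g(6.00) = -210.47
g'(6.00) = -131.73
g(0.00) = 4.27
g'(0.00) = 1.47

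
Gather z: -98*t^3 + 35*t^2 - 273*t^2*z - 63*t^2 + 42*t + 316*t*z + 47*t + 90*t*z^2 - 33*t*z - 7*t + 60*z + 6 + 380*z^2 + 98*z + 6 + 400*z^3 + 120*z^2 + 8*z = -98*t^3 - 28*t^2 + 82*t + 400*z^3 + z^2*(90*t + 500) + z*(-273*t^2 + 283*t + 166) + 12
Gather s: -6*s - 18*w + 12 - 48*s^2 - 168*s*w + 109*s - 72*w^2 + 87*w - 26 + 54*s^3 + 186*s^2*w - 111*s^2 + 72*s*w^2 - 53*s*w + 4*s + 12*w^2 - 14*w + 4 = 54*s^3 + s^2*(186*w - 159) + s*(72*w^2 - 221*w + 107) - 60*w^2 + 55*w - 10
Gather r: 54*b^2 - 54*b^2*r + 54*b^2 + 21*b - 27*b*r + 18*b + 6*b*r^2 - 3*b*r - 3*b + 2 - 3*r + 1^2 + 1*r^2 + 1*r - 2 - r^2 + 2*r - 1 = 108*b^2 + 6*b*r^2 + 36*b + r*(-54*b^2 - 30*b)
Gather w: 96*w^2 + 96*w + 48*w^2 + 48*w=144*w^2 + 144*w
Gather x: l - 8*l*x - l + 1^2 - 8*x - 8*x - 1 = x*(-8*l - 16)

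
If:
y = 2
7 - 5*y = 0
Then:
No Solution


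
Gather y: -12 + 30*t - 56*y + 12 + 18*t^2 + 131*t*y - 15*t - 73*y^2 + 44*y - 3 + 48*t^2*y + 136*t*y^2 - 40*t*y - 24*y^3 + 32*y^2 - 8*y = 18*t^2 + 15*t - 24*y^3 + y^2*(136*t - 41) + y*(48*t^2 + 91*t - 20) - 3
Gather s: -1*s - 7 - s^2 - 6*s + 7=-s^2 - 7*s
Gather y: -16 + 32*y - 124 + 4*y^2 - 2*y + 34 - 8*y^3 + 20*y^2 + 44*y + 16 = -8*y^3 + 24*y^2 + 74*y - 90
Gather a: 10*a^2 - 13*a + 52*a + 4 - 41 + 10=10*a^2 + 39*a - 27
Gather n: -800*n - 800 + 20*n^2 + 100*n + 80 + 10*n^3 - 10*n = 10*n^3 + 20*n^2 - 710*n - 720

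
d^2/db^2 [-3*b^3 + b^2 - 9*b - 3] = 2 - 18*b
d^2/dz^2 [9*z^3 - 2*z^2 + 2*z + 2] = 54*z - 4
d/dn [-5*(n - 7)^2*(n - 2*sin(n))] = (5*n - 35)*(-2*n + (n - 7)*(2*cos(n) - 1) + 4*sin(n))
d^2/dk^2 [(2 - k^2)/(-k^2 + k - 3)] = 2*(k^3 - 15*k^2 + 6*k + 13)/(k^6 - 3*k^5 + 12*k^4 - 19*k^3 + 36*k^2 - 27*k + 27)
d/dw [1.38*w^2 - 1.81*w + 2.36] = 2.76*w - 1.81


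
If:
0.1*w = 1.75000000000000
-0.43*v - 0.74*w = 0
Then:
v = -30.12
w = 17.50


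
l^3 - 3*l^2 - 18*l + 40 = (l - 5)*(l - 2)*(l + 4)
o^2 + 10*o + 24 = (o + 4)*(o + 6)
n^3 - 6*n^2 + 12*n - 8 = (n - 2)^3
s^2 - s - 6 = (s - 3)*(s + 2)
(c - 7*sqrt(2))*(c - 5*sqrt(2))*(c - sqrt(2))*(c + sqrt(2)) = c^4 - 12*sqrt(2)*c^3 + 68*c^2 + 24*sqrt(2)*c - 140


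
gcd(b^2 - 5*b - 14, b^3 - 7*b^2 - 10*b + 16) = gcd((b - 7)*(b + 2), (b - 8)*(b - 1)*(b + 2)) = b + 2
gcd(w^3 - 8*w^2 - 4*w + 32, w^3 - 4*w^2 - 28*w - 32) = w^2 - 6*w - 16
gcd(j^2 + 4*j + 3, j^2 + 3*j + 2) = j + 1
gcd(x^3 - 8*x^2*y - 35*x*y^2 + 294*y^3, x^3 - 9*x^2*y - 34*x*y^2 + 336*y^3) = x^2 - x*y - 42*y^2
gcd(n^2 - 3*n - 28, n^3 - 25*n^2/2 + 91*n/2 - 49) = n - 7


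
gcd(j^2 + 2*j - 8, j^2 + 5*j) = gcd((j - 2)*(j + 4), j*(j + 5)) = 1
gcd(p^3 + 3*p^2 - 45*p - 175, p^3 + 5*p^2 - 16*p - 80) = p + 5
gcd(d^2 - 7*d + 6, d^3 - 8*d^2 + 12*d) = d - 6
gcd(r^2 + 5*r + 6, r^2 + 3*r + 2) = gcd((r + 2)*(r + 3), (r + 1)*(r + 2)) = r + 2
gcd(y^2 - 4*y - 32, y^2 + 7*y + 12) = y + 4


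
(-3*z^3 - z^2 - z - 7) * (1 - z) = 3*z^4 - 2*z^3 + 6*z - 7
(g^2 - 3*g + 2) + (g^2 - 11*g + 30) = 2*g^2 - 14*g + 32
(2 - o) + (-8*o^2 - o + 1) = -8*o^2 - 2*o + 3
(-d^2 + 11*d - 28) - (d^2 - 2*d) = -2*d^2 + 13*d - 28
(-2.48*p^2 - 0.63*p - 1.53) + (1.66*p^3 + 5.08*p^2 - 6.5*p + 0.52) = 1.66*p^3 + 2.6*p^2 - 7.13*p - 1.01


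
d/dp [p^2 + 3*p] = 2*p + 3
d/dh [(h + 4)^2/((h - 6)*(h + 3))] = (-11*h^2 - 68*h - 96)/(h^4 - 6*h^3 - 27*h^2 + 108*h + 324)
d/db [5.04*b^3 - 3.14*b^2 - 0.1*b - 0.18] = 15.12*b^2 - 6.28*b - 0.1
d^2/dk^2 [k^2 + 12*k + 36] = 2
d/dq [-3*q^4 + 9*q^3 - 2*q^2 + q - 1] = -12*q^3 + 27*q^2 - 4*q + 1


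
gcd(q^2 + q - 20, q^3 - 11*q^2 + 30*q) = 1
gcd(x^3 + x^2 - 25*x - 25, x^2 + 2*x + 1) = x + 1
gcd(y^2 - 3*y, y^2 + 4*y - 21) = y - 3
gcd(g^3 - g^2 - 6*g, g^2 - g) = g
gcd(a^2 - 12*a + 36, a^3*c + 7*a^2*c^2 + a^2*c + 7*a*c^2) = 1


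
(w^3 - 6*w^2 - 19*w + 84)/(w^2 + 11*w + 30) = (w^3 - 6*w^2 - 19*w + 84)/(w^2 + 11*w + 30)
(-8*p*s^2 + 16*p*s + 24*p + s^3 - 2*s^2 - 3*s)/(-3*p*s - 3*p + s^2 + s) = (8*p*s - 24*p - s^2 + 3*s)/(3*p - s)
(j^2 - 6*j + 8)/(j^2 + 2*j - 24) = (j - 2)/(j + 6)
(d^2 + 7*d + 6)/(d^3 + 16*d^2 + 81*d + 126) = (d + 1)/(d^2 + 10*d + 21)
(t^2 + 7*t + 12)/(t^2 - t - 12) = (t + 4)/(t - 4)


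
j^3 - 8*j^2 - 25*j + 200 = (j - 8)*(j - 5)*(j + 5)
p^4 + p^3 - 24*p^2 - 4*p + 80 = (p - 4)*(p - 2)*(p + 2)*(p + 5)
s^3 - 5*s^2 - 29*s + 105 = (s - 7)*(s - 3)*(s + 5)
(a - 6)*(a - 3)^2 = a^3 - 12*a^2 + 45*a - 54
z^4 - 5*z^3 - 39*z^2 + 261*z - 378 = (z - 6)*(z - 3)^2*(z + 7)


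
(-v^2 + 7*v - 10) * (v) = -v^3 + 7*v^2 - 10*v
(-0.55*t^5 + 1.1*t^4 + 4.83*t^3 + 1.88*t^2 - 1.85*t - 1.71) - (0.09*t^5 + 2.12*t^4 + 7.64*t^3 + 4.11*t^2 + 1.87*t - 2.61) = -0.64*t^5 - 1.02*t^4 - 2.81*t^3 - 2.23*t^2 - 3.72*t + 0.9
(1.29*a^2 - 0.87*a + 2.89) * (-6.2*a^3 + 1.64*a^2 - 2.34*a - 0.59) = -7.998*a^5 + 7.5096*a^4 - 22.3634*a^3 + 6.0143*a^2 - 6.2493*a - 1.7051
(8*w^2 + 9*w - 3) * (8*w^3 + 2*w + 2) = 64*w^5 + 72*w^4 - 8*w^3 + 34*w^2 + 12*w - 6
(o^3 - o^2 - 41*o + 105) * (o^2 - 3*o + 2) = o^5 - 4*o^4 - 36*o^3 + 226*o^2 - 397*o + 210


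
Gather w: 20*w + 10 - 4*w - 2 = 16*w + 8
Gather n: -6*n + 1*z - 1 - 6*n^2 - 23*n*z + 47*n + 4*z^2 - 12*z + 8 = -6*n^2 + n*(41 - 23*z) + 4*z^2 - 11*z + 7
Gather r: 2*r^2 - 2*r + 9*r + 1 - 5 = 2*r^2 + 7*r - 4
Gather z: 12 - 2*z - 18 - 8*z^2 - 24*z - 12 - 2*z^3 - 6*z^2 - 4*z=-2*z^3 - 14*z^2 - 30*z - 18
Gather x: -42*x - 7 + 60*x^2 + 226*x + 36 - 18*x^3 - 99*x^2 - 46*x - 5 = -18*x^3 - 39*x^2 + 138*x + 24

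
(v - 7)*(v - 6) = v^2 - 13*v + 42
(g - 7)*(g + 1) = g^2 - 6*g - 7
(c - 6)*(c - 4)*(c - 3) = c^3 - 13*c^2 + 54*c - 72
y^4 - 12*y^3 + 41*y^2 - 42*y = y*(y - 7)*(y - 3)*(y - 2)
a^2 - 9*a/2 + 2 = (a - 4)*(a - 1/2)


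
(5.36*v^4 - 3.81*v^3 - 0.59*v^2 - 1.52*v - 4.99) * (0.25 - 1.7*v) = -9.112*v^5 + 7.817*v^4 + 0.0504999999999999*v^3 + 2.4365*v^2 + 8.103*v - 1.2475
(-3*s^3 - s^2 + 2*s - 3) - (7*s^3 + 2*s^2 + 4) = -10*s^3 - 3*s^2 + 2*s - 7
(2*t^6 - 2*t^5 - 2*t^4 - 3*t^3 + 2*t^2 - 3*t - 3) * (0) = 0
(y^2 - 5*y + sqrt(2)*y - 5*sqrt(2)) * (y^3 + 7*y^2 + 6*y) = y^5 + sqrt(2)*y^4 + 2*y^4 - 29*y^3 + 2*sqrt(2)*y^3 - 29*sqrt(2)*y^2 - 30*y^2 - 30*sqrt(2)*y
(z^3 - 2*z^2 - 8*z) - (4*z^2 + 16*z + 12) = z^3 - 6*z^2 - 24*z - 12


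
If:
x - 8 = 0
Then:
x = 8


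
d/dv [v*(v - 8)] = 2*v - 8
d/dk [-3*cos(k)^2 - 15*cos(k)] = 3*(2*cos(k) + 5)*sin(k)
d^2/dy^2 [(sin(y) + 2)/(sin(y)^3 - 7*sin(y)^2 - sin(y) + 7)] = (-4*(1 - cos(2*y))^2*sin(y) + 41*(1 - cos(2*y))^2 - 615*sin(y) - 103*sin(3*y) + 686*cos(2*y) - 19*cos(4*y) - 1523)/((sin(y) - 7)^3*(cos(2*y) + 1)^2)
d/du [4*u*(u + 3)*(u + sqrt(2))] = 12*u^2 + 8*sqrt(2)*u + 24*u + 12*sqrt(2)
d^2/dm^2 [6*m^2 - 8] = 12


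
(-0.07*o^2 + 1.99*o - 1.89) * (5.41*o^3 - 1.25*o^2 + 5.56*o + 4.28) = -0.3787*o^5 + 10.8534*o^4 - 13.1016*o^3 + 13.1273*o^2 - 1.9912*o - 8.0892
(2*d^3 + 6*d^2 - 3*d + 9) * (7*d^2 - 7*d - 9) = 14*d^5 + 28*d^4 - 81*d^3 + 30*d^2 - 36*d - 81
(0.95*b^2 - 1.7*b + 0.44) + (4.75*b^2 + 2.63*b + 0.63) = 5.7*b^2 + 0.93*b + 1.07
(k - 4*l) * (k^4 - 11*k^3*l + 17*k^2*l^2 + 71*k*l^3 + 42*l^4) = k^5 - 15*k^4*l + 61*k^3*l^2 + 3*k^2*l^3 - 242*k*l^4 - 168*l^5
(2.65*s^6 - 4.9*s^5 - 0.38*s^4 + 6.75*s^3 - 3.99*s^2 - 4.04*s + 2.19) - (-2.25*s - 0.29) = 2.65*s^6 - 4.9*s^5 - 0.38*s^4 + 6.75*s^3 - 3.99*s^2 - 1.79*s + 2.48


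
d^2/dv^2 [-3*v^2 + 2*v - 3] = -6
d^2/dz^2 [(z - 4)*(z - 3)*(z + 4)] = 6*z - 6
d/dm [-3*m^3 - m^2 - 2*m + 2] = -9*m^2 - 2*m - 2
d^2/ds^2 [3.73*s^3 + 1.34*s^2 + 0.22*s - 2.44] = 22.38*s + 2.68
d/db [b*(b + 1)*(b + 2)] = 3*b^2 + 6*b + 2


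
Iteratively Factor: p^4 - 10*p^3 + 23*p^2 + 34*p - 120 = (p - 4)*(p^3 - 6*p^2 - p + 30) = (p - 4)*(p - 3)*(p^2 - 3*p - 10) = (p - 5)*(p - 4)*(p - 3)*(p + 2)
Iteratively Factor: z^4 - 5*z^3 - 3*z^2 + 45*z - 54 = (z - 2)*(z^3 - 3*z^2 - 9*z + 27) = (z - 3)*(z - 2)*(z^2 - 9) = (z - 3)^2*(z - 2)*(z + 3)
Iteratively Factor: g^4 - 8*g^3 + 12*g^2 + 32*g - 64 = (g - 4)*(g^3 - 4*g^2 - 4*g + 16) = (g - 4)^2*(g^2 - 4) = (g - 4)^2*(g - 2)*(g + 2)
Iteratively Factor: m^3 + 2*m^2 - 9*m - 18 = (m + 2)*(m^2 - 9) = (m - 3)*(m + 2)*(m + 3)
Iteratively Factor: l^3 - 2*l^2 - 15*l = (l + 3)*(l^2 - 5*l) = (l - 5)*(l + 3)*(l)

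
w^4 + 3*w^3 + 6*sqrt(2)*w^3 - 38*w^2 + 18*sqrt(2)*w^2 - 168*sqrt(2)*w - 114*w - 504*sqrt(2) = (w + 3)*(w - 4*sqrt(2))*(w + 3*sqrt(2))*(w + 7*sqrt(2))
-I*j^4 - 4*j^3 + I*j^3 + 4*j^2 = j^2*(j - 4*I)*(-I*j + I)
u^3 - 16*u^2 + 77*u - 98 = (u - 7)^2*(u - 2)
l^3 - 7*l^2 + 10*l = l*(l - 5)*(l - 2)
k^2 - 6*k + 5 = (k - 5)*(k - 1)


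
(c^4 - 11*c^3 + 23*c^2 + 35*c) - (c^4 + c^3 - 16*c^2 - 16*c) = -12*c^3 + 39*c^2 + 51*c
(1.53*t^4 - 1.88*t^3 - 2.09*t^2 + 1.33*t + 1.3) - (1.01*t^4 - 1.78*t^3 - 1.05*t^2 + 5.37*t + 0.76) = 0.52*t^4 - 0.0999999999999999*t^3 - 1.04*t^2 - 4.04*t + 0.54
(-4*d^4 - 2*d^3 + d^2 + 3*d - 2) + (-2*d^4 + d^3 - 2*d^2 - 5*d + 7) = -6*d^4 - d^3 - d^2 - 2*d + 5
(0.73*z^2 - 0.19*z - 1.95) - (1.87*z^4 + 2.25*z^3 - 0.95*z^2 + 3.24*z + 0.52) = -1.87*z^4 - 2.25*z^3 + 1.68*z^2 - 3.43*z - 2.47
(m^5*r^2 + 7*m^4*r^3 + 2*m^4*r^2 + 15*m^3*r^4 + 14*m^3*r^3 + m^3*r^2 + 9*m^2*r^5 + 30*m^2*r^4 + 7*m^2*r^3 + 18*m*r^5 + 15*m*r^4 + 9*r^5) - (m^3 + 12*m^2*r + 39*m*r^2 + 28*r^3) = m^5*r^2 + 7*m^4*r^3 + 2*m^4*r^2 + 15*m^3*r^4 + 14*m^3*r^3 + m^3*r^2 - m^3 + 9*m^2*r^5 + 30*m^2*r^4 + 7*m^2*r^3 - 12*m^2*r + 18*m*r^5 + 15*m*r^4 - 39*m*r^2 + 9*r^5 - 28*r^3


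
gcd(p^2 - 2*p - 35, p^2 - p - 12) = 1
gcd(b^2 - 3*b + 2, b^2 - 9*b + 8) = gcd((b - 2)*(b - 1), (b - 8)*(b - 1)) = b - 1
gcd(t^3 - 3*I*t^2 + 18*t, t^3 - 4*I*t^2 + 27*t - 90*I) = t - 6*I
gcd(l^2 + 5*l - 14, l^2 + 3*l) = 1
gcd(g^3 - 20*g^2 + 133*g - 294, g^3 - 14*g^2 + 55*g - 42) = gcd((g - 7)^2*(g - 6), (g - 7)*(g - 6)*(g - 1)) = g^2 - 13*g + 42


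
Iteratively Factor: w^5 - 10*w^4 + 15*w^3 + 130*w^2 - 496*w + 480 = (w - 5)*(w^4 - 5*w^3 - 10*w^2 + 80*w - 96) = (w - 5)*(w - 4)*(w^3 - w^2 - 14*w + 24) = (w - 5)*(w - 4)*(w - 3)*(w^2 + 2*w - 8) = (w - 5)*(w - 4)*(w - 3)*(w + 4)*(w - 2)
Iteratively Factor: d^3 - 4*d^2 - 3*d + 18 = (d - 3)*(d^2 - d - 6) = (d - 3)*(d + 2)*(d - 3)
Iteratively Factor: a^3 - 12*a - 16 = (a + 2)*(a^2 - 2*a - 8) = (a - 4)*(a + 2)*(a + 2)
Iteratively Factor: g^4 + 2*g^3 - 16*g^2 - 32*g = (g + 4)*(g^3 - 2*g^2 - 8*g) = (g + 2)*(g + 4)*(g^2 - 4*g) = g*(g + 2)*(g + 4)*(g - 4)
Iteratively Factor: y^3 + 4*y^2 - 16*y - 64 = (y + 4)*(y^2 - 16) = (y + 4)^2*(y - 4)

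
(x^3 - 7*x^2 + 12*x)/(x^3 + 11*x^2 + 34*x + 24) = x*(x^2 - 7*x + 12)/(x^3 + 11*x^2 + 34*x + 24)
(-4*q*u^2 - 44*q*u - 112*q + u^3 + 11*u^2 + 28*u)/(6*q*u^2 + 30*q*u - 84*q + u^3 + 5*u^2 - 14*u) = (-4*q*u - 16*q + u^2 + 4*u)/(6*q*u - 12*q + u^2 - 2*u)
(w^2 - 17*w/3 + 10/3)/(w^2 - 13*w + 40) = (w - 2/3)/(w - 8)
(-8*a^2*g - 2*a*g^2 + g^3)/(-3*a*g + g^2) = (8*a^2 + 2*a*g - g^2)/(3*a - g)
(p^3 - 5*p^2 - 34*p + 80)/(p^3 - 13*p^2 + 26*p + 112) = (p^2 + 3*p - 10)/(p^2 - 5*p - 14)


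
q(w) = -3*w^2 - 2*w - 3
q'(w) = -6*w - 2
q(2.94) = -34.81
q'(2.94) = -19.64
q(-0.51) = -2.76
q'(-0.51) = 1.06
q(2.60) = -28.48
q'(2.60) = -17.60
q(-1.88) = -9.84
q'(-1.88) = 9.28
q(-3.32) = -29.43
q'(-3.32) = 17.92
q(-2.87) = -21.97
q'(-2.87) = 15.22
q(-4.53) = -55.50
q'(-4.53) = 25.18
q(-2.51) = -16.88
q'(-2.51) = 13.06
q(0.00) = -3.00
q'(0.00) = -2.00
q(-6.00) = -99.00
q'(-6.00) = 34.00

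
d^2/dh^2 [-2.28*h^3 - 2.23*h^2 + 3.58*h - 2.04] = -13.68*h - 4.46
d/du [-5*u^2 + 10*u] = 10 - 10*u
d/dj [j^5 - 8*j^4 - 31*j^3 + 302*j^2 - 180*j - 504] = 5*j^4 - 32*j^3 - 93*j^2 + 604*j - 180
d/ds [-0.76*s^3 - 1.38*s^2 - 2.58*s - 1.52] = -2.28*s^2 - 2.76*s - 2.58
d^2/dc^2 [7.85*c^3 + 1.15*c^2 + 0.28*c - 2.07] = 47.1*c + 2.3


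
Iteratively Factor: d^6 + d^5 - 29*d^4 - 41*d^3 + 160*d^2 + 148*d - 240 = (d - 1)*(d^5 + 2*d^4 - 27*d^3 - 68*d^2 + 92*d + 240) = (d - 2)*(d - 1)*(d^4 + 4*d^3 - 19*d^2 - 106*d - 120) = (d - 2)*(d - 1)*(d + 4)*(d^3 - 19*d - 30) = (d - 2)*(d - 1)*(d + 3)*(d + 4)*(d^2 - 3*d - 10) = (d - 2)*(d - 1)*(d + 2)*(d + 3)*(d + 4)*(d - 5)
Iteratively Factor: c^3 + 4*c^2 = (c)*(c^2 + 4*c) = c*(c + 4)*(c)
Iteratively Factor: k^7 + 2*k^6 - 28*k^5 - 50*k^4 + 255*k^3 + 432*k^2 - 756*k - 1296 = (k - 3)*(k^6 + 5*k^5 - 13*k^4 - 89*k^3 - 12*k^2 + 396*k + 432) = (k - 3)^2*(k^5 + 8*k^4 + 11*k^3 - 56*k^2 - 180*k - 144) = (k - 3)^2*(k + 2)*(k^4 + 6*k^3 - k^2 - 54*k - 72) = (k - 3)^3*(k + 2)*(k^3 + 9*k^2 + 26*k + 24) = (k - 3)^3*(k + 2)*(k + 4)*(k^2 + 5*k + 6) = (k - 3)^3*(k + 2)^2*(k + 4)*(k + 3)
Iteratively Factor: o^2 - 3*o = (o - 3)*(o)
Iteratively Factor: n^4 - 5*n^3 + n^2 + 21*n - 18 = (n - 3)*(n^3 - 2*n^2 - 5*n + 6) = (n - 3)*(n + 2)*(n^2 - 4*n + 3) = (n - 3)^2*(n + 2)*(n - 1)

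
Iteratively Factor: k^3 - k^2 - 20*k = (k)*(k^2 - k - 20) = k*(k - 5)*(k + 4)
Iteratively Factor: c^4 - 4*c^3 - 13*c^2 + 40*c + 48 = (c - 4)*(c^3 - 13*c - 12) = (c - 4)*(c + 3)*(c^2 - 3*c - 4) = (c - 4)^2*(c + 3)*(c + 1)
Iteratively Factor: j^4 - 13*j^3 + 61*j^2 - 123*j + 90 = (j - 5)*(j^3 - 8*j^2 + 21*j - 18) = (j - 5)*(j - 3)*(j^2 - 5*j + 6) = (j - 5)*(j - 3)*(j - 2)*(j - 3)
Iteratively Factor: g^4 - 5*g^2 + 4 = (g - 1)*(g^3 + g^2 - 4*g - 4) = (g - 1)*(g + 1)*(g^2 - 4) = (g - 1)*(g + 1)*(g + 2)*(g - 2)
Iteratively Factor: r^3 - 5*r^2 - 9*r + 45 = (r - 5)*(r^2 - 9) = (r - 5)*(r + 3)*(r - 3)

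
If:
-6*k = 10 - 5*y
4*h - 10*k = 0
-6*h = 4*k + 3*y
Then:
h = -75/113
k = -30/113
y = 190/113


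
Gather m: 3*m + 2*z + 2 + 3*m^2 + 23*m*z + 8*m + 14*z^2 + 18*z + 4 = 3*m^2 + m*(23*z + 11) + 14*z^2 + 20*z + 6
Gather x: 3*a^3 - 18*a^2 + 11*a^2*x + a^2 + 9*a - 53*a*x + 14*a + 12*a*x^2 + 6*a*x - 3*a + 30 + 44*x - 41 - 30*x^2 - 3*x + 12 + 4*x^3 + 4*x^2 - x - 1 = 3*a^3 - 17*a^2 + 20*a + 4*x^3 + x^2*(12*a - 26) + x*(11*a^2 - 47*a + 40)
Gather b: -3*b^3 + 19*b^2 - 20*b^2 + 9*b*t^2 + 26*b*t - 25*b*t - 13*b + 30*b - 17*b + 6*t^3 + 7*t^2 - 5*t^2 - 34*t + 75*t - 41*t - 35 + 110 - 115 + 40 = -3*b^3 - b^2 + b*(9*t^2 + t) + 6*t^3 + 2*t^2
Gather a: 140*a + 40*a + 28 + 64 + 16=180*a + 108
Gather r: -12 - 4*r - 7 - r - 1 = -5*r - 20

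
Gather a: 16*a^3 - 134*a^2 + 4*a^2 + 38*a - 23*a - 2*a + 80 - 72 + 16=16*a^3 - 130*a^2 + 13*a + 24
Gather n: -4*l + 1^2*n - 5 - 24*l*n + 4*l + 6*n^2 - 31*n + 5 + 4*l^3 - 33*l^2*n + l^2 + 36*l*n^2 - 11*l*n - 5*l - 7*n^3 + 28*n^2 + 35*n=4*l^3 + l^2 - 5*l - 7*n^3 + n^2*(36*l + 34) + n*(-33*l^2 - 35*l + 5)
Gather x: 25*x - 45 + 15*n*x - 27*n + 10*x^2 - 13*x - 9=-27*n + 10*x^2 + x*(15*n + 12) - 54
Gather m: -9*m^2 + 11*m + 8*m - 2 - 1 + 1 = -9*m^2 + 19*m - 2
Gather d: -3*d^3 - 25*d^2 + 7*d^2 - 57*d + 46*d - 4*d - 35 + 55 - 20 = -3*d^3 - 18*d^2 - 15*d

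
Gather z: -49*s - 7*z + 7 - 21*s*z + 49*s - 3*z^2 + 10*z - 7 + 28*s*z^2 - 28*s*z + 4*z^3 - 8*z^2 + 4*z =4*z^3 + z^2*(28*s - 11) + z*(7 - 49*s)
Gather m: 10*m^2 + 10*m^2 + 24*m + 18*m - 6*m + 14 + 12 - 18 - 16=20*m^2 + 36*m - 8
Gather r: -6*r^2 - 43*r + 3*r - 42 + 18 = -6*r^2 - 40*r - 24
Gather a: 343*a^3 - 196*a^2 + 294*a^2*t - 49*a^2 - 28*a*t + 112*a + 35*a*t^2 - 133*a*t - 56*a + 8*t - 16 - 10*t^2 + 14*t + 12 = 343*a^3 + a^2*(294*t - 245) + a*(35*t^2 - 161*t + 56) - 10*t^2 + 22*t - 4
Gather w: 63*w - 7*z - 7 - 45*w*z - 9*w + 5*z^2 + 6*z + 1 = w*(54 - 45*z) + 5*z^2 - z - 6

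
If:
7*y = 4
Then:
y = 4/7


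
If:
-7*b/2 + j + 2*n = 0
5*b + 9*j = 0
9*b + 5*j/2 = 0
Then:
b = 0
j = 0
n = 0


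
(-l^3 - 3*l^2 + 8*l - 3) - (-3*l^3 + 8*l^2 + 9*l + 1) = 2*l^3 - 11*l^2 - l - 4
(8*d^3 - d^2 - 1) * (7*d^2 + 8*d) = 56*d^5 + 57*d^4 - 8*d^3 - 7*d^2 - 8*d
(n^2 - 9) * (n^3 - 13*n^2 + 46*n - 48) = n^5 - 13*n^4 + 37*n^3 + 69*n^2 - 414*n + 432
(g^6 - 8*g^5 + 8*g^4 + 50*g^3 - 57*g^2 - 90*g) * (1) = g^6 - 8*g^5 + 8*g^4 + 50*g^3 - 57*g^2 - 90*g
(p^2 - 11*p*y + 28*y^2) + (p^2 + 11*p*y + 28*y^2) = 2*p^2 + 56*y^2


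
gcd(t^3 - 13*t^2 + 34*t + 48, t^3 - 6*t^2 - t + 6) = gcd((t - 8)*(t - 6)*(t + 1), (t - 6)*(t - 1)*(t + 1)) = t^2 - 5*t - 6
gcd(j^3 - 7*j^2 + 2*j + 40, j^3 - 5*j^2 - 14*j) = j + 2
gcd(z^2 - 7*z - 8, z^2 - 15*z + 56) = z - 8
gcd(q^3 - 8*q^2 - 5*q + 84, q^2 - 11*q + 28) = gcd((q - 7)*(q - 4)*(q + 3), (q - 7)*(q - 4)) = q^2 - 11*q + 28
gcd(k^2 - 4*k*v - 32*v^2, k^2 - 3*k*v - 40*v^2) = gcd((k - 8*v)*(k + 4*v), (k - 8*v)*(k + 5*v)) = -k + 8*v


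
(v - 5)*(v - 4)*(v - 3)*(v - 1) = v^4 - 13*v^3 + 59*v^2 - 107*v + 60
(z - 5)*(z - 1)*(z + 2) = z^3 - 4*z^2 - 7*z + 10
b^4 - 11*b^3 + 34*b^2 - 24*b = b*(b - 6)*(b - 4)*(b - 1)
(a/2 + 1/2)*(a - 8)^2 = a^3/2 - 15*a^2/2 + 24*a + 32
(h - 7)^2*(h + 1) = h^3 - 13*h^2 + 35*h + 49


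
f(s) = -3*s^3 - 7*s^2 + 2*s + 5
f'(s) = -9*s^2 - 14*s + 2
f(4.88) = -500.58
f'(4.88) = -280.65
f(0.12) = 5.13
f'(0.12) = 0.19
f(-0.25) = 4.11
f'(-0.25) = 4.94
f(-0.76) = 0.75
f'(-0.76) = 7.44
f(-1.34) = -3.03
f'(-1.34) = 4.60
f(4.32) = -358.86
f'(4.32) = -226.44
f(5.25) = -611.55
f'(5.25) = -319.56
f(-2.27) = -0.52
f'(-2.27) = -12.60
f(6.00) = -883.00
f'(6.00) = -406.00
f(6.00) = -883.00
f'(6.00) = -406.00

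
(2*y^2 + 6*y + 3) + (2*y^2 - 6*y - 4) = 4*y^2 - 1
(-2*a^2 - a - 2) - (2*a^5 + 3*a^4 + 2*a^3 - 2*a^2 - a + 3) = -2*a^5 - 3*a^4 - 2*a^3 - 5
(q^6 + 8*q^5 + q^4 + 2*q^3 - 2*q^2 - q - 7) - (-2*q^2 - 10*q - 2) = q^6 + 8*q^5 + q^4 + 2*q^3 + 9*q - 5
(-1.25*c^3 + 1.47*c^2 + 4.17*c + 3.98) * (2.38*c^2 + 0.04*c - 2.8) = -2.975*c^5 + 3.4486*c^4 + 13.4834*c^3 + 5.5232*c^2 - 11.5168*c - 11.144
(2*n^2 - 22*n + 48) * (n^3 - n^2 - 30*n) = 2*n^5 - 24*n^4 + 10*n^3 + 612*n^2 - 1440*n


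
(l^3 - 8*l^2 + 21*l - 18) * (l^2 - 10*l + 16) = l^5 - 18*l^4 + 117*l^3 - 356*l^2 + 516*l - 288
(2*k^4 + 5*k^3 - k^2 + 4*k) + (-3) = 2*k^4 + 5*k^3 - k^2 + 4*k - 3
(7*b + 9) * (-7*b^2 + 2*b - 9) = -49*b^3 - 49*b^2 - 45*b - 81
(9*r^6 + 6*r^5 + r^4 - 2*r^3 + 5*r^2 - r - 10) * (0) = 0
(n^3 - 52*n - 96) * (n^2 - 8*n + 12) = n^5 - 8*n^4 - 40*n^3 + 320*n^2 + 144*n - 1152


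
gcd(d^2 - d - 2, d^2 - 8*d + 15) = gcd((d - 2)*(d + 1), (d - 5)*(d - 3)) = 1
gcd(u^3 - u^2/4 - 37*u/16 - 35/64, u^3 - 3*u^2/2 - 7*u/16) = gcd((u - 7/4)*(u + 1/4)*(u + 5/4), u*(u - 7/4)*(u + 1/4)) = u^2 - 3*u/2 - 7/16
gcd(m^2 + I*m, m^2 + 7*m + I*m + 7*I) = m + I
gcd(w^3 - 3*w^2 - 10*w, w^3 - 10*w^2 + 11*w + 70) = w^2 - 3*w - 10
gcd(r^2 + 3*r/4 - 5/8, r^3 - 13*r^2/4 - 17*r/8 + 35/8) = r + 5/4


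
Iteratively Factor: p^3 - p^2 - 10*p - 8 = (p + 1)*(p^2 - 2*p - 8) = (p + 1)*(p + 2)*(p - 4)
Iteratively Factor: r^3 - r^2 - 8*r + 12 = (r - 2)*(r^2 + r - 6) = (r - 2)^2*(r + 3)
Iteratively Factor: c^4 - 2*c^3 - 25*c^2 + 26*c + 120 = (c - 5)*(c^3 + 3*c^2 - 10*c - 24) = (c - 5)*(c + 2)*(c^2 + c - 12) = (c - 5)*(c + 2)*(c + 4)*(c - 3)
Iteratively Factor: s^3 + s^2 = (s)*(s^2 + s) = s*(s + 1)*(s)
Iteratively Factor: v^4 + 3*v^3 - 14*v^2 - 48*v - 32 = (v + 2)*(v^3 + v^2 - 16*v - 16) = (v + 1)*(v + 2)*(v^2 - 16) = (v + 1)*(v + 2)*(v + 4)*(v - 4)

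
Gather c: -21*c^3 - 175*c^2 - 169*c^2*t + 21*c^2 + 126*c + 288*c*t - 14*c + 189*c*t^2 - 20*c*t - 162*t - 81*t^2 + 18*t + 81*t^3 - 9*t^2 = -21*c^3 + c^2*(-169*t - 154) + c*(189*t^2 + 268*t + 112) + 81*t^3 - 90*t^2 - 144*t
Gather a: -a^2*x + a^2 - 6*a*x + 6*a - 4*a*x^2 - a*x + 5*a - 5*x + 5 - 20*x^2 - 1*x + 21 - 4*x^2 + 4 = a^2*(1 - x) + a*(-4*x^2 - 7*x + 11) - 24*x^2 - 6*x + 30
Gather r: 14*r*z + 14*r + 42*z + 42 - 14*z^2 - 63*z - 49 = r*(14*z + 14) - 14*z^2 - 21*z - 7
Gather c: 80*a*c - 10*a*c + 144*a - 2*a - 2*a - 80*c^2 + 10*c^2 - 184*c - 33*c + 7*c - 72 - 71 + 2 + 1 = 140*a - 70*c^2 + c*(70*a - 210) - 140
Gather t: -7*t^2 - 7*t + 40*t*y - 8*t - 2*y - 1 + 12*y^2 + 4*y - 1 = -7*t^2 + t*(40*y - 15) + 12*y^2 + 2*y - 2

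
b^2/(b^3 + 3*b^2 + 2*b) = b/(b^2 + 3*b + 2)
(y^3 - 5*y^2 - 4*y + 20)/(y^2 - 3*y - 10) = y - 2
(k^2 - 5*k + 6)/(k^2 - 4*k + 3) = (k - 2)/(k - 1)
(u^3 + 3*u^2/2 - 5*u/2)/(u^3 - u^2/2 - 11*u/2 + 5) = u/(u - 2)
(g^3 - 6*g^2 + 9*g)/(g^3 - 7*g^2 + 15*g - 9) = g/(g - 1)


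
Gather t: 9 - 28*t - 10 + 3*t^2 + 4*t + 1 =3*t^2 - 24*t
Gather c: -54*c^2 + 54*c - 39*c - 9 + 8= -54*c^2 + 15*c - 1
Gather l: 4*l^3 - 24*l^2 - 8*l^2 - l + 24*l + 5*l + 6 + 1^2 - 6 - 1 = 4*l^3 - 32*l^2 + 28*l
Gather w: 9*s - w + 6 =9*s - w + 6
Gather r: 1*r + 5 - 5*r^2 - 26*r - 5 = -5*r^2 - 25*r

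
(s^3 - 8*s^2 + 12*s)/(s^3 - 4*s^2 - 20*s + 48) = s/(s + 4)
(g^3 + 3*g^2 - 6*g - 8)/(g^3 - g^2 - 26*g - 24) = (g - 2)/(g - 6)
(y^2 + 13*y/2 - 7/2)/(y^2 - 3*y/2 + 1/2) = (y + 7)/(y - 1)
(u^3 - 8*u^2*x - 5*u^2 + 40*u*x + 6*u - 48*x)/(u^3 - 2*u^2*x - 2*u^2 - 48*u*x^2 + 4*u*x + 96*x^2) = (u - 3)/(u + 6*x)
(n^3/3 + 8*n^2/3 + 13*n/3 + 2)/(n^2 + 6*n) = (n^2 + 2*n + 1)/(3*n)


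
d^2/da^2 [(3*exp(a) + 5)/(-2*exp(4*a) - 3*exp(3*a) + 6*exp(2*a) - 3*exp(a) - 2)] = (-108*exp(8*a) - 518*exp(7*a) - 726*exp(6*a) + 639*exp(5*a) + 1284*exp(4*a) - 310*exp(3*a) + 324*exp(2*a) - 267*exp(a) + 18)*exp(a)/(8*exp(12*a) + 36*exp(11*a) - 18*exp(10*a) - 153*exp(9*a) + 186*exp(8*a) + 261*exp(7*a) - 576*exp(6*a) + 261*exp(5*a) + 186*exp(4*a) - 153*exp(3*a) - 18*exp(2*a) + 36*exp(a) + 8)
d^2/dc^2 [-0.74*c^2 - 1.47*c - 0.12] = -1.48000000000000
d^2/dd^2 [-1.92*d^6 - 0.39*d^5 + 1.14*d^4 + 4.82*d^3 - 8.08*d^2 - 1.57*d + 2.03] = -57.6*d^4 - 7.8*d^3 + 13.68*d^2 + 28.92*d - 16.16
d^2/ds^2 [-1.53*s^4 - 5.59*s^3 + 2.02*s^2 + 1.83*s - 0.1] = -18.36*s^2 - 33.54*s + 4.04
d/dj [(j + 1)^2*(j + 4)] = 3*(j + 1)*(j + 3)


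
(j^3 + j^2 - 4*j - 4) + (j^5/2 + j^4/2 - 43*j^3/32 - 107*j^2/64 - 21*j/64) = j^5/2 + j^4/2 - 11*j^3/32 - 43*j^2/64 - 277*j/64 - 4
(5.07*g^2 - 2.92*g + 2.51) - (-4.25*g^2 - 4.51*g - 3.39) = 9.32*g^2 + 1.59*g + 5.9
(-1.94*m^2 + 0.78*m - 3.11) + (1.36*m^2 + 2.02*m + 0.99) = -0.58*m^2 + 2.8*m - 2.12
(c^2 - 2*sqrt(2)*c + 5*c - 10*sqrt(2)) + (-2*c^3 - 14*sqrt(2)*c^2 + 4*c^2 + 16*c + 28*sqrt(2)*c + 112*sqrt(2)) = -2*c^3 - 14*sqrt(2)*c^2 + 5*c^2 + 21*c + 26*sqrt(2)*c + 102*sqrt(2)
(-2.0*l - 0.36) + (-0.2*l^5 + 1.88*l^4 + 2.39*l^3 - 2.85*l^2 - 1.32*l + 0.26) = -0.2*l^5 + 1.88*l^4 + 2.39*l^3 - 2.85*l^2 - 3.32*l - 0.1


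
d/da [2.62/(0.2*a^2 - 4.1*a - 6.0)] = (10.742 - 1.048*a)/(-0.2*a^2 + 4.1*a + 6.0)^2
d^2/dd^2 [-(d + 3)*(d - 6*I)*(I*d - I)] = I*(-6*d - 4 + 12*I)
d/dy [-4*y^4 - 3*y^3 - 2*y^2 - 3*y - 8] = -16*y^3 - 9*y^2 - 4*y - 3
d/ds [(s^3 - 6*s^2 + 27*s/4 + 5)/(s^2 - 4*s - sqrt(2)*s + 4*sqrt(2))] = (s^2 - 2*sqrt(2)*s + 5/4 + 2*sqrt(2))/(s^2 - 2*sqrt(2)*s + 2)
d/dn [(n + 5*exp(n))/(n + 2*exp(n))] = 3*(n - 1)*exp(n)/(n^2 + 4*n*exp(n) + 4*exp(2*n))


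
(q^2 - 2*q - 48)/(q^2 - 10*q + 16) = (q + 6)/(q - 2)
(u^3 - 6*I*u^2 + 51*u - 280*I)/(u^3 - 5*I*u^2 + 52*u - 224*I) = (u - 5*I)/(u - 4*I)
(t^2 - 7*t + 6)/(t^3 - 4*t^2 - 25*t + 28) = (t - 6)/(t^2 - 3*t - 28)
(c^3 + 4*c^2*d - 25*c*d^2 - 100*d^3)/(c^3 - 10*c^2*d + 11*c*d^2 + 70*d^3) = (c^2 + 9*c*d + 20*d^2)/(c^2 - 5*c*d - 14*d^2)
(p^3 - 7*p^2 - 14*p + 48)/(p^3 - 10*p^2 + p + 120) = (p - 2)/(p - 5)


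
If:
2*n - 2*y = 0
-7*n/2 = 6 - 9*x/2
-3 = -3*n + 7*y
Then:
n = -3/4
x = 3/4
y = -3/4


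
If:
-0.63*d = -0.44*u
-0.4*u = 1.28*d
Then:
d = 0.00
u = 0.00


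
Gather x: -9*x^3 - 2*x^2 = -9*x^3 - 2*x^2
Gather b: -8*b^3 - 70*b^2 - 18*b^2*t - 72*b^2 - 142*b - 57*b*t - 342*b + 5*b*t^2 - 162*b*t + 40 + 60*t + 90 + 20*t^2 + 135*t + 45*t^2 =-8*b^3 + b^2*(-18*t - 142) + b*(5*t^2 - 219*t - 484) + 65*t^2 + 195*t + 130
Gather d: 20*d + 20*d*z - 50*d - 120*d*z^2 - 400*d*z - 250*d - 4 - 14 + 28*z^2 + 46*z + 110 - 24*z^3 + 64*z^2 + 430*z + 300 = d*(-120*z^2 - 380*z - 280) - 24*z^3 + 92*z^2 + 476*z + 392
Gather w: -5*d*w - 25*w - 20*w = w*(-5*d - 45)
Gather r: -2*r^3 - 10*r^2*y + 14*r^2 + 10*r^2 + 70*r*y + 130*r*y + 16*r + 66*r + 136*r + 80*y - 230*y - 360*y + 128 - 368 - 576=-2*r^3 + r^2*(24 - 10*y) + r*(200*y + 218) - 510*y - 816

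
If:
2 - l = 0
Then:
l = 2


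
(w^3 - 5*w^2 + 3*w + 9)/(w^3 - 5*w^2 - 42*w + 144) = (w^2 - 2*w - 3)/(w^2 - 2*w - 48)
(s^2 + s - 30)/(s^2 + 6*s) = (s - 5)/s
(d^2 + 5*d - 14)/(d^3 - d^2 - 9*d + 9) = (d^2 + 5*d - 14)/(d^3 - d^2 - 9*d + 9)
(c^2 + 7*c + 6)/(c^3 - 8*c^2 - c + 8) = (c + 6)/(c^2 - 9*c + 8)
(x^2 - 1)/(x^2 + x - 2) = (x + 1)/(x + 2)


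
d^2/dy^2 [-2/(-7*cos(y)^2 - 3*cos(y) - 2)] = 2*(-196*sin(y)^4 + 51*sin(y)^2 + 339*cos(y)/4 - 63*cos(3*y)/4 + 135)/(-7*sin(y)^2 + 3*cos(y) + 9)^3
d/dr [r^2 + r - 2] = 2*r + 1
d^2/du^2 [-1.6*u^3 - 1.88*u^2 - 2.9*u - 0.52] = -9.6*u - 3.76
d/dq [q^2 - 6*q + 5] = 2*q - 6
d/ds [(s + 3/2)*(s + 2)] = 2*s + 7/2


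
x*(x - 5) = x^2 - 5*x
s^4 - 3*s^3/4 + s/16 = s*(s - 1/2)^2*(s + 1/4)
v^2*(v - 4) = v^3 - 4*v^2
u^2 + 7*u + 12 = (u + 3)*(u + 4)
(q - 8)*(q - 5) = q^2 - 13*q + 40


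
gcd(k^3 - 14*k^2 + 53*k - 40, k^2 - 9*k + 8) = k^2 - 9*k + 8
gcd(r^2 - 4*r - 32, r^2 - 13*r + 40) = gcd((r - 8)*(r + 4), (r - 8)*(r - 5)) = r - 8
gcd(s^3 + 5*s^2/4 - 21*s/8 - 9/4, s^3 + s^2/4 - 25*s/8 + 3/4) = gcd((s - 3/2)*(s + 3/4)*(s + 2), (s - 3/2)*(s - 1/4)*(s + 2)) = s^2 + s/2 - 3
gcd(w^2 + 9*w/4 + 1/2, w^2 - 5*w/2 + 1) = 1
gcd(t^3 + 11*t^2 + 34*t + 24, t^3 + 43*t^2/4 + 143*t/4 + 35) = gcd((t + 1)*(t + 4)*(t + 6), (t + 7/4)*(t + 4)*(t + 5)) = t + 4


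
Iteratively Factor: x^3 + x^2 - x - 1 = (x + 1)*(x^2 - 1) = (x - 1)*(x + 1)*(x + 1)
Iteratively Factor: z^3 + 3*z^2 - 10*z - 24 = (z + 2)*(z^2 + z - 12) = (z + 2)*(z + 4)*(z - 3)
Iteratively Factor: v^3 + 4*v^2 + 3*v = (v + 1)*(v^2 + 3*v) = v*(v + 1)*(v + 3)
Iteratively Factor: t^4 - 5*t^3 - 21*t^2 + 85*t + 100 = (t + 4)*(t^3 - 9*t^2 + 15*t + 25) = (t - 5)*(t + 4)*(t^2 - 4*t - 5) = (t - 5)*(t + 1)*(t + 4)*(t - 5)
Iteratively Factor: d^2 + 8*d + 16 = (d + 4)*(d + 4)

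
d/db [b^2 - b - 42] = 2*b - 1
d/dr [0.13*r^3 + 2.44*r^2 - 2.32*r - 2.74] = 0.39*r^2 + 4.88*r - 2.32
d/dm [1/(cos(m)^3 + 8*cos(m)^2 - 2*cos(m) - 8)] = (3*cos(m)^2 + 16*cos(m) - 2)*sin(m)/(cos(m)^3 + 8*cos(m)^2 - 2*cos(m) - 8)^2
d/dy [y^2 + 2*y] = 2*y + 2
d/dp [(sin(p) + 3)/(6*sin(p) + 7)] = -11*cos(p)/(6*sin(p) + 7)^2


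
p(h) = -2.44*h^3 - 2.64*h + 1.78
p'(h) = -7.32*h^2 - 2.64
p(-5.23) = 364.64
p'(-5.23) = -202.86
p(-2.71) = 57.50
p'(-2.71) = -56.40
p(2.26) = -32.35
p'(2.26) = -40.03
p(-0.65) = 4.17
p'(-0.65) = -5.73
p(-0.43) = 3.11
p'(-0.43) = -3.99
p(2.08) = -25.67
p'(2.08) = -34.31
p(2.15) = -28.15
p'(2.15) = -36.48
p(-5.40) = 400.25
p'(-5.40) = -216.09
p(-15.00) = 8276.38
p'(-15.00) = -1649.64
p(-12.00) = 4249.78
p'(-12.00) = -1056.72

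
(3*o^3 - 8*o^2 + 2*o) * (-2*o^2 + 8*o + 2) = -6*o^5 + 40*o^4 - 62*o^3 + 4*o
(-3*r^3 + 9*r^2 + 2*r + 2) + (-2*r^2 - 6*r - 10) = -3*r^3 + 7*r^2 - 4*r - 8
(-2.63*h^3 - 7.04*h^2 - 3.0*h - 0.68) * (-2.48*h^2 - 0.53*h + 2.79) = 6.5224*h^5 + 18.8531*h^4 + 3.8335*h^3 - 16.3652*h^2 - 8.0096*h - 1.8972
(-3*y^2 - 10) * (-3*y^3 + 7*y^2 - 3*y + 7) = 9*y^5 - 21*y^4 + 39*y^3 - 91*y^2 + 30*y - 70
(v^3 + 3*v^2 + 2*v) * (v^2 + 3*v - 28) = v^5 + 6*v^4 - 17*v^3 - 78*v^2 - 56*v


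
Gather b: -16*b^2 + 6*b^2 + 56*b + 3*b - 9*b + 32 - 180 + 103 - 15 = -10*b^2 + 50*b - 60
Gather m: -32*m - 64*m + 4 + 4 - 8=-96*m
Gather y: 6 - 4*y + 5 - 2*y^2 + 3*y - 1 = -2*y^2 - y + 10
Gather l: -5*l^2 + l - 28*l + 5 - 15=-5*l^2 - 27*l - 10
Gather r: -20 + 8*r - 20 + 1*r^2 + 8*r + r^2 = 2*r^2 + 16*r - 40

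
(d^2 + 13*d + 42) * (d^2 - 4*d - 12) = d^4 + 9*d^3 - 22*d^2 - 324*d - 504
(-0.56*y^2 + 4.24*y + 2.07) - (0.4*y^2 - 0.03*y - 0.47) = -0.96*y^2 + 4.27*y + 2.54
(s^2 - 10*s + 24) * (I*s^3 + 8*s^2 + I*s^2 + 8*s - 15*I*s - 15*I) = I*s^5 + 8*s^4 - 9*I*s^4 - 72*s^3 - I*s^3 + 112*s^2 + 159*I*s^2 + 192*s - 210*I*s - 360*I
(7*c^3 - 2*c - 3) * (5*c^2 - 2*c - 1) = 35*c^5 - 14*c^4 - 17*c^3 - 11*c^2 + 8*c + 3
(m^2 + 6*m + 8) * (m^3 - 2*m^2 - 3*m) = m^5 + 4*m^4 - 7*m^3 - 34*m^2 - 24*m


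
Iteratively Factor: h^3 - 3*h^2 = (h - 3)*(h^2) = h*(h - 3)*(h)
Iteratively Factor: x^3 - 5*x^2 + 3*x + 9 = (x - 3)*(x^2 - 2*x - 3) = (x - 3)*(x + 1)*(x - 3)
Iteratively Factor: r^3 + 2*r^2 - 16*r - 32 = (r + 2)*(r^2 - 16) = (r - 4)*(r + 2)*(r + 4)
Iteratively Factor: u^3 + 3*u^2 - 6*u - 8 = (u + 1)*(u^2 + 2*u - 8) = (u + 1)*(u + 4)*(u - 2)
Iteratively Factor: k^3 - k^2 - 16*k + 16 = (k - 1)*(k^2 - 16) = (k - 4)*(k - 1)*(k + 4)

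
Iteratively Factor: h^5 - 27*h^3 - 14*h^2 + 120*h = (h + 4)*(h^4 - 4*h^3 - 11*h^2 + 30*h) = h*(h + 4)*(h^3 - 4*h^2 - 11*h + 30) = h*(h - 5)*(h + 4)*(h^2 + h - 6) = h*(h - 5)*(h - 2)*(h + 4)*(h + 3)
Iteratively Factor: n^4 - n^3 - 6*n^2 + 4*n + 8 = (n - 2)*(n^3 + n^2 - 4*n - 4) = (n - 2)^2*(n^2 + 3*n + 2) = (n - 2)^2*(n + 1)*(n + 2)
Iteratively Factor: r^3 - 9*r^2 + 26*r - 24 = (r - 2)*(r^2 - 7*r + 12) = (r - 3)*(r - 2)*(r - 4)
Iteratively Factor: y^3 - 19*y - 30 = (y + 3)*(y^2 - 3*y - 10) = (y - 5)*(y + 3)*(y + 2)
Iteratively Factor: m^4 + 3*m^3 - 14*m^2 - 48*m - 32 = (m - 4)*(m^3 + 7*m^2 + 14*m + 8) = (m - 4)*(m + 1)*(m^2 + 6*m + 8) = (m - 4)*(m + 1)*(m + 2)*(m + 4)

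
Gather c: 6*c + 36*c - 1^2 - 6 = 42*c - 7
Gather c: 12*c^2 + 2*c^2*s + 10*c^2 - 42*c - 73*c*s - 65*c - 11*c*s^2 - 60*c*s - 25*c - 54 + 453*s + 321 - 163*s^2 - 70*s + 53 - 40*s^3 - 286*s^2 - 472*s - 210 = c^2*(2*s + 22) + c*(-11*s^2 - 133*s - 132) - 40*s^3 - 449*s^2 - 89*s + 110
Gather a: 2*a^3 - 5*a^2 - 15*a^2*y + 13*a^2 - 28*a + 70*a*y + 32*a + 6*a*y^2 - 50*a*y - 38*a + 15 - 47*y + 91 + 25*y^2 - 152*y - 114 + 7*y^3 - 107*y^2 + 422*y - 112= 2*a^3 + a^2*(8 - 15*y) + a*(6*y^2 + 20*y - 34) + 7*y^3 - 82*y^2 + 223*y - 120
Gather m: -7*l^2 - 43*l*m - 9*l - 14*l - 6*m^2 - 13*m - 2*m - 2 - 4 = -7*l^2 - 23*l - 6*m^2 + m*(-43*l - 15) - 6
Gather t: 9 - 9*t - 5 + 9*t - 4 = 0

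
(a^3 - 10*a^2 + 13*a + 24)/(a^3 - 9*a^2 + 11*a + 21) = (a - 8)/(a - 7)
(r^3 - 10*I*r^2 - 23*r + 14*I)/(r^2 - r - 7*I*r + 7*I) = (r^2 - 3*I*r - 2)/(r - 1)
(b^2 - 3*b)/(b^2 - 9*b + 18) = b/(b - 6)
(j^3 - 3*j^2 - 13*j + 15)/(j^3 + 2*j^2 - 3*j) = (j - 5)/j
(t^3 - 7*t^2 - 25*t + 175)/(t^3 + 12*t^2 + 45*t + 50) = (t^2 - 12*t + 35)/(t^2 + 7*t + 10)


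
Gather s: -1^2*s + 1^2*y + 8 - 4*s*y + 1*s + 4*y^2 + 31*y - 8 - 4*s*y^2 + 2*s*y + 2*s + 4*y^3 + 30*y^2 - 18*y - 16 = s*(-4*y^2 - 2*y + 2) + 4*y^3 + 34*y^2 + 14*y - 16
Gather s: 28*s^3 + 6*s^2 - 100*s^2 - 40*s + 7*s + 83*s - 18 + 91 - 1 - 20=28*s^3 - 94*s^2 + 50*s + 52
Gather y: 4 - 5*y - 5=-5*y - 1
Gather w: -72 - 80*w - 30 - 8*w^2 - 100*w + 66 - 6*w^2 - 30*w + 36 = -14*w^2 - 210*w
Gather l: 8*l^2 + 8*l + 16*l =8*l^2 + 24*l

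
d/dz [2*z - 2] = 2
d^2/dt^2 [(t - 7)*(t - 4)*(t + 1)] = 6*t - 20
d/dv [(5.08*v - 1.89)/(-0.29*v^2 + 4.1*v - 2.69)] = (1.4732*v^2 - 1.0962*v - 5.9162)/(0.0841*v^4 - 2.378*v^3 + 18.3702*v^2 - 22.058*v + 7.2361)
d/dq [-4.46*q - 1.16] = -4.46000000000000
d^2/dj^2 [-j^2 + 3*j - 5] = -2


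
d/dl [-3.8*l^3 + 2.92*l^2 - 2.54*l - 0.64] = -11.4*l^2 + 5.84*l - 2.54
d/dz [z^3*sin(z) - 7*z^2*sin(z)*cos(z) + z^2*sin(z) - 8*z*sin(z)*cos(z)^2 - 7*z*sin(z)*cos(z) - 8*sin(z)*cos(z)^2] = z^3*cos(z) + 3*z^2*sin(z) + z^2*cos(z) - 7*z^2*cos(2*z) + 2*z*sin(z) - 7*sqrt(2)*z*sin(2*z + pi/4) - 2*z*cos(z) - 6*z*cos(3*z) + 6*sin(z) - 7*sin(2*z)/2 - 2*sin(3*z) - 8*sqrt(2)*sin(z + pi/4) + 6*cos(z) - 6*cos(3*z)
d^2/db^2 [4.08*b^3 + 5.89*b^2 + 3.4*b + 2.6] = 24.48*b + 11.78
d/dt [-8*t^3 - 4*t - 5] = -24*t^2 - 4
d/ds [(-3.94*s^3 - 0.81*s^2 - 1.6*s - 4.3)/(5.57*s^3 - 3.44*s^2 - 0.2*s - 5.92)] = (18.0653*s^4 + 19.4*s^3 + 136.4854*s^2 - 19.9936*s + 8.612)/(31.0249*s^6 - 38.3216*s^5 + 9.6056*s^4 - 64.5728*s^3 + 40.7696*s^2 + 2.368*s + 35.0464)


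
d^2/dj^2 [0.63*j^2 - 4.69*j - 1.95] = 1.26000000000000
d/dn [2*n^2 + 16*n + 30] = 4*n + 16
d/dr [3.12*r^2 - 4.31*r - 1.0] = 6.24*r - 4.31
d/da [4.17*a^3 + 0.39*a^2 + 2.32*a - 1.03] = 12.51*a^2 + 0.78*a + 2.32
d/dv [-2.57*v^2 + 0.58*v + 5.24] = 0.58 - 5.14*v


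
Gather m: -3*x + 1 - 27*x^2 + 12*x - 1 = -27*x^2 + 9*x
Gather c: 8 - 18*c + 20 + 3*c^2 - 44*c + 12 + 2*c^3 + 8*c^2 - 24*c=2*c^3 + 11*c^2 - 86*c + 40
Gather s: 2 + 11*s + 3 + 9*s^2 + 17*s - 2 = 9*s^2 + 28*s + 3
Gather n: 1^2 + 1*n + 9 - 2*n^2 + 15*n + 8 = -2*n^2 + 16*n + 18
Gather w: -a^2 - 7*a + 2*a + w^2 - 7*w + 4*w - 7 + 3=-a^2 - 5*a + w^2 - 3*w - 4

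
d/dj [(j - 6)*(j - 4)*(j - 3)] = 3*j^2 - 26*j + 54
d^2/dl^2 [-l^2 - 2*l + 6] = -2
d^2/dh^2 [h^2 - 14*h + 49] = 2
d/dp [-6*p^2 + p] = 1 - 12*p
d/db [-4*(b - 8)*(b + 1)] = 28 - 8*b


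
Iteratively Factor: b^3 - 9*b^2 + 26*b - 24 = (b - 4)*(b^2 - 5*b + 6) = (b - 4)*(b - 3)*(b - 2)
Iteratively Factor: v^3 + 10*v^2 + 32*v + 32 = (v + 4)*(v^2 + 6*v + 8) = (v + 4)^2*(v + 2)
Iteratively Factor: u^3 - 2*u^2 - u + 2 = (u - 2)*(u^2 - 1) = (u - 2)*(u + 1)*(u - 1)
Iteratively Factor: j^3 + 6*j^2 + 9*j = (j)*(j^2 + 6*j + 9) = j*(j + 3)*(j + 3)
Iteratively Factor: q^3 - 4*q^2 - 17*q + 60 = (q + 4)*(q^2 - 8*q + 15) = (q - 3)*(q + 4)*(q - 5)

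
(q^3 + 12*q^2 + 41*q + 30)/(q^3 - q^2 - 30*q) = (q^2 + 7*q + 6)/(q*(q - 6))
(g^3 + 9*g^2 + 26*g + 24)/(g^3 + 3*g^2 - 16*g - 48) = (g + 2)/(g - 4)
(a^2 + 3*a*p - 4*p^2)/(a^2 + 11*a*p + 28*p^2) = (a - p)/(a + 7*p)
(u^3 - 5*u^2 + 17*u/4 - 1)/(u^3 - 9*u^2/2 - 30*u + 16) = (u^2 - 9*u/2 + 2)/(u^2 - 4*u - 32)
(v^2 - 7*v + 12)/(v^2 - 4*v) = (v - 3)/v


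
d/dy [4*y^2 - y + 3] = 8*y - 1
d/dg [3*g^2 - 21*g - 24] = 6*g - 21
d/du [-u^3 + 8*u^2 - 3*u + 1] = -3*u^2 + 16*u - 3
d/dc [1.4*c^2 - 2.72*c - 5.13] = 2.8*c - 2.72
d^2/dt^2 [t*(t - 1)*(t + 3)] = 6*t + 4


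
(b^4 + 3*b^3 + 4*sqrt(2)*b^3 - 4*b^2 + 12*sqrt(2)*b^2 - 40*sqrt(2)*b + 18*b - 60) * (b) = b^5 + 3*b^4 + 4*sqrt(2)*b^4 - 4*b^3 + 12*sqrt(2)*b^3 - 40*sqrt(2)*b^2 + 18*b^2 - 60*b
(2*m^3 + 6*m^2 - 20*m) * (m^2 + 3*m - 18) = 2*m^5 + 12*m^4 - 38*m^3 - 168*m^2 + 360*m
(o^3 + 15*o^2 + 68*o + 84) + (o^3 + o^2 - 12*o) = 2*o^3 + 16*o^2 + 56*o + 84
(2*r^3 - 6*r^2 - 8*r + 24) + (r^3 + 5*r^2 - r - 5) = 3*r^3 - r^2 - 9*r + 19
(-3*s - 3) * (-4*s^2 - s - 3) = 12*s^3 + 15*s^2 + 12*s + 9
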